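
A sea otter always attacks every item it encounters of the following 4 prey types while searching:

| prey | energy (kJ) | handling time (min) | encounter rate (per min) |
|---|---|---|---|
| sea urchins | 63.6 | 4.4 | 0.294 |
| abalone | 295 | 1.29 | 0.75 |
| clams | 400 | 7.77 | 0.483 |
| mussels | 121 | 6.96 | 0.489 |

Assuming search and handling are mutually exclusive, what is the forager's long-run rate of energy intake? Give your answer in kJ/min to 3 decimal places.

47.259 kJ/min

Energy encountered per unit search time: 0.294×63.6 + 0.75×295 + 0.483×400 + 0.489×121 = 492.3 kJ/min.
Handling time per unit search time: 0.294×4.4 + 0.75×1.29 + 0.483×7.77 + 0.489×6.96 = 9.417.
Rate = 492.3/(1 + 9.417) = 47.26 kJ/min.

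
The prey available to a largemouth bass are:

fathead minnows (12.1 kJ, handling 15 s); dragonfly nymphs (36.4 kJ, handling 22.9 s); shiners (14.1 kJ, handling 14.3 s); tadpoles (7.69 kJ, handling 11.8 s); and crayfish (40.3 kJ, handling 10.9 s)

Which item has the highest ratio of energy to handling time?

Profitability E/h (kJ/s): fathead minnows = 12.1/15 = 0.807, dragonfly nymphs = 36.4/22.9 = 1.59, shiners = 14.1/14.3 = 0.986, tadpoles = 7.69/11.8 = 0.652, crayfish = 40.3/10.9 = 3.7.
Ranked: crayfish > dragonfly nymphs > shiners > fathead minnows > tadpoles.

crayfish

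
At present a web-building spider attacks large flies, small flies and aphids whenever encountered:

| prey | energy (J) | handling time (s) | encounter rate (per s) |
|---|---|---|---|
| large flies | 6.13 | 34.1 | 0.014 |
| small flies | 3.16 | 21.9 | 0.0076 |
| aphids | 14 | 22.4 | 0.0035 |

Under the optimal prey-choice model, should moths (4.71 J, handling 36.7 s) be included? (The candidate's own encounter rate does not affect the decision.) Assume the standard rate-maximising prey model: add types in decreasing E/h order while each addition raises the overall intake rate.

Yes

On large flies, small flies and aphids alone, R = ΣλE/(1+Σλh) = 0.1588/1.722 = 0.09223 J/s.
Profitability of moths: 4.71/36.7 = 0.1283 J/s.
Since 0.1283 > R, including moths increases the long-run rate.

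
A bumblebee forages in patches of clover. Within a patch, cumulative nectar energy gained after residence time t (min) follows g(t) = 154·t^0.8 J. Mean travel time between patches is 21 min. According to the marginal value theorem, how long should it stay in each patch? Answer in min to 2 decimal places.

84.00 min

By the marginal value theorem, leave when the instantaneous gain rate g'(t) equals the habitat-wide average g(t)/(T + t).
g'(t) = 0.8·154·t^-0.2. Setting 0.8·154·t^-0.2 = 154·t^0.8/(21+t) gives 0.8(21+t) = t, so 0.20·t = 0.8×21.
t* = 0.8×21/0.20 = 84 min.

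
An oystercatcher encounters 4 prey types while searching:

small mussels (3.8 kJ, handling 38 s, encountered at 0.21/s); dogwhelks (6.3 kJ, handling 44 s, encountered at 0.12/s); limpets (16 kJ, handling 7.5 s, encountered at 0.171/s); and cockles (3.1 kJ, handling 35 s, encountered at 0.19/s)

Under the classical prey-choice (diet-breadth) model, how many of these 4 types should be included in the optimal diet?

1

Profitabilities (E/h, kJ/s): limpets 2.13, dogwhelks 0.143, small mussels 0.1, cockles 0.0886. Add prey in this order while the next type's profitability exceeds the intake rate on those already taken.
Rate on top 1: 1.199. dogwhelks: 0.143 < 1.199 → exclude; stop.
Optimal diet: limpets — 1 of 4 types.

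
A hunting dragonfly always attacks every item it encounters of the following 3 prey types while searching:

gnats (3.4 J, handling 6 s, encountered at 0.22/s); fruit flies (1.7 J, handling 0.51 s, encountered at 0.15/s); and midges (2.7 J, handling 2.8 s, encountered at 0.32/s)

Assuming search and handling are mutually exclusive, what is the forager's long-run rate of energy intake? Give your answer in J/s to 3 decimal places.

R = (0.22×3.4 + 0.15×1.7 + 0.32×2.7) / (1 + 0.22×6 + 0.15×0.51 + 0.32×2.8) = 1.867/3.292 = 0.567 J/s.

0.567 J/s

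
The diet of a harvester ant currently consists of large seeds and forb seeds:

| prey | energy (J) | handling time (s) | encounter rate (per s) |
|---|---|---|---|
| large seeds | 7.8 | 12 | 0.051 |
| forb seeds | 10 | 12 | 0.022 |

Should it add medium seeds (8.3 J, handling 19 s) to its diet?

Intake rate on the current diet: R = (0.051×7.8 + 0.022×10) / (1 + 0.051×12 + 0.022×12) = 0.6178/1.876 = 0.3293 J/s.
medium seeds: E/h = 8.3/19 = 0.4368 J/s.
0.4368 > 0.3293, so adding medium seeds raises the average — include it.

Yes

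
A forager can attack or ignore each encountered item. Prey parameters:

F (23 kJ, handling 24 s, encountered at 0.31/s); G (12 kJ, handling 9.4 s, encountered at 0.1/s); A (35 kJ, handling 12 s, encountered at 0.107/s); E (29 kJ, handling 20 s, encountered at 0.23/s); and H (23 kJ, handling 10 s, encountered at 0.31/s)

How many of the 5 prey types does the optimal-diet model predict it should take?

Profitabilities (E/h, kJ/s): A 2.92, H 2.3, E 1.45, G 1.28, F 0.958. Add prey in this order while the next type's profitability exceeds the intake rate on those already taken.
Rate on top 1: 1.64. H: 2.3 > 1.64 → include.
Rate on top 2: 2.02. E: 1.45 < 2.02 → exclude; stop.
Optimal diet: A, H — 2 of 5 types.

2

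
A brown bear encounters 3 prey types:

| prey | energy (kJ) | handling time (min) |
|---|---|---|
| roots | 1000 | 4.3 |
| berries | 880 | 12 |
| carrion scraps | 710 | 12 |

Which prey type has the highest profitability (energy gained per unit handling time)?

In descending order of E/h:
roots: 1000/4.3 = 233 kJ/min
berries: 880/12 = 73.3 kJ/min
carrion scraps: 710/12 = 59.2 kJ/min

roots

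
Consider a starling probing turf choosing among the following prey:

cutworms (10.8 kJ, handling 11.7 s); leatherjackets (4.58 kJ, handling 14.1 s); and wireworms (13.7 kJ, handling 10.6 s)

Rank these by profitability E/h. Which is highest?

wireworms

Profitability E/h (kJ/s): cutworms = 10.8/11.7 = 0.923, leatherjackets = 4.58/14.1 = 0.325, wireworms = 13.7/10.6 = 1.29.
Ranked: wireworms > cutworms > leatherjackets.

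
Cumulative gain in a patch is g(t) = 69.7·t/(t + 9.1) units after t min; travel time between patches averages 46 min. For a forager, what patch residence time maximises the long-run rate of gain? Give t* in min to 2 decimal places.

Maximise g(t)/(T+t): set derivative to zero → g'(t)(T+t) = g(t).
g'(t) = 69.7·9.1/(t + 9.1)². Setting 69.7·9.1/(t+9.1)² = 69.7t/[(t+9.1)(46+t)] gives 9.1(46+t) = t(t+9.1), so t² = 9.1×46 = 418.6.
t* = √418.6 = 20.46 min.

20.46 min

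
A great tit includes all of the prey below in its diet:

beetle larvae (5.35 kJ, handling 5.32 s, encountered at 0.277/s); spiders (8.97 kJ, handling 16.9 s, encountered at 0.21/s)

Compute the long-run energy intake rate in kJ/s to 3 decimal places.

0.559 kJ/s

R = (0.277×5.35 + 0.21×8.97) / (1 + 0.277×5.32 + 0.21×16.9) = 3.366/6.023 = 0.5588 kJ/s.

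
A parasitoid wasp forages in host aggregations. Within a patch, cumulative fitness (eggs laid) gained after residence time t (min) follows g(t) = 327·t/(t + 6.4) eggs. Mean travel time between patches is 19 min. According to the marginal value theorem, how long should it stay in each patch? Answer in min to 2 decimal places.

Maximise g(t)/(T+t): set derivative to zero → g'(t)(T+t) = g(t).
g'(t) = 327·6.4/(t + 6.4)². Setting 327·6.4/(t+6.4)² = 327t/[(t+6.4)(19+t)] gives 6.4(19+t) = t(t+6.4), so t² = 6.4×19 = 121.6.
t* = √121.6 = 11.03 min.

11.03 min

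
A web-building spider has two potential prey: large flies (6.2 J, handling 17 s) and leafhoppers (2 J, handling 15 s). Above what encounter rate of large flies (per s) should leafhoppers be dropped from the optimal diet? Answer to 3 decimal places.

0.034 per s

At the threshold, the rate on large flies alone equals the profitability of leafhoppers: λ·6.2/(1 + λ·17) = 2/15 = 0.1333.
Rearranging, λ(6.2 − 0.1333×17) = 0.1333, so λ = 0.1333/3.933 = 0.0339 per s.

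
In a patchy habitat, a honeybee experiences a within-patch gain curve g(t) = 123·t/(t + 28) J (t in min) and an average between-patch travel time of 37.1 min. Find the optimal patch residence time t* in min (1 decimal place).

32.2 min

Optimal t* satisfies g'(t*) = g(t*)/(T + t*).
g'(t) = 123·28/(t + 28)². Setting 123·28/(t+28)² = 123t/[(t+28)(37.1+t)] gives 28(37.1+t) = t(t+28), so t² = 28×37.1 = 1039.
t* = √1039 = 32.23 min.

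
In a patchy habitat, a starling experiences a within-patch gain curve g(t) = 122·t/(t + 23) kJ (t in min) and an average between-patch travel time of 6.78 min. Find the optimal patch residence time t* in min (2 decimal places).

12.49 min

Maximise g(t)/(T+t): set derivative to zero → g'(t)(T+t) = g(t).
g'(t) = 122·23/(t + 23)². Setting 122·23/(t+23)² = 122t/[(t+23)(6.78+t)] gives 23(6.78+t) = t(t+23), so t² = 23×6.78 = 155.9.
t* = √155.9 = 12.49 min.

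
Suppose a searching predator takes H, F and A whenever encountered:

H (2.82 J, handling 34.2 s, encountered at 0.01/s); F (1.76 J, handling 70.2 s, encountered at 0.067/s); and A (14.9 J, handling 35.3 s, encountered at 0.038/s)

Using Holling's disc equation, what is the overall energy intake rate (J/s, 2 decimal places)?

0.10 J/s

Energy encountered per unit search time: 0.01×2.82 + 0.067×1.76 + 0.038×14.9 = 0.7123 J/s.
Handling time per unit search time: 0.01×34.2 + 0.067×70.2 + 0.038×35.3 = 6.387.
Rate = 0.7123/(1 + 6.387) = 0.09643 J/s.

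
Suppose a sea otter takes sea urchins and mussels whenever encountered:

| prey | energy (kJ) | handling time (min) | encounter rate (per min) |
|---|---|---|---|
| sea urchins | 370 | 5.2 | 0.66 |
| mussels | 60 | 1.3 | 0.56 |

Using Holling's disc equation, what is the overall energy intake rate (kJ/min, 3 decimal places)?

Energy encountered per unit search time: 0.66×370 + 0.56×60 = 277.8 kJ/min.
Handling time per unit search time: 0.66×5.2 + 0.56×1.3 = 4.16.
Rate = 277.8/(1 + 4.16) = 53.84 kJ/min.

53.837 kJ/min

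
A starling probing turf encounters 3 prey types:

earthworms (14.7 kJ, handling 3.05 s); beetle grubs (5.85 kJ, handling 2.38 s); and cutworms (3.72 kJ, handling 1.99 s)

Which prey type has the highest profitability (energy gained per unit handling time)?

earthworms

In descending order of E/h:
earthworms: 14.7/3.05 = 4.82 kJ/s
beetle grubs: 5.85/2.38 = 2.46 kJ/s
cutworms: 3.72/1.99 = 1.87 kJ/s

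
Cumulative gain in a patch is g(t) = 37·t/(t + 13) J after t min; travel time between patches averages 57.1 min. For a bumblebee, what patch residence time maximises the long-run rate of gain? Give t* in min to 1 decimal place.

Maximise g(t)/(T+t): set derivative to zero → g'(t)(T+t) = g(t).
g'(t) = 37·13/(t + 13)². Setting 37·13/(t+13)² = 37t/[(t+13)(57.1+t)] gives 13(57.1+t) = t(t+13), so t² = 13×57.1 = 742.3.
t* = √742.3 = 27.25 min.

27.2 min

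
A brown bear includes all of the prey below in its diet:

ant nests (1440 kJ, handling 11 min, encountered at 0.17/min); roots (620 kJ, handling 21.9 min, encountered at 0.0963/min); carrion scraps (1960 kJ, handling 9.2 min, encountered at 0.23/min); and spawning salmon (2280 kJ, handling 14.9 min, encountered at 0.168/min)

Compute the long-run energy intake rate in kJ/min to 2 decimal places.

R = (0.17×1440 + 0.0963×620 + 0.23×1960 + 0.168×2280) / (1 + 0.17×11 + 0.0963×21.9 + 0.23×9.2 + 0.168×14.9) = 1138/9.598 = 118.6 kJ/min.

118.60 kJ/min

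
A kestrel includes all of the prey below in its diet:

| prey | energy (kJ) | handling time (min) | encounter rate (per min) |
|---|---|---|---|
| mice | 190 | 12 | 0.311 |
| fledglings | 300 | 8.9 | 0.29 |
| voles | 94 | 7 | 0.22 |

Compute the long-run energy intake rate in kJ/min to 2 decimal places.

R = (0.311×190 + 0.29×300 + 0.22×94) / (1 + 0.311×12 + 0.29×8.9 + 0.22×7) = 166.8/8.853 = 18.84 kJ/min.

18.84 kJ/min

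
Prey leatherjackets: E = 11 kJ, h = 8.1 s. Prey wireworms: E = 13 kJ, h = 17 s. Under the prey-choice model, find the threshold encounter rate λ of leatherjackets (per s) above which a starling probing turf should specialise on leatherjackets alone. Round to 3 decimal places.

At the threshold, the rate on leatherjackets alone equals the profitability of wireworms: λ·11/(1 + λ·8.1) = 13/17 = 0.7647.
Rearranging, λ(11 − 0.7647×8.1) = 0.7647, so λ = 0.7647/4.806 = 0.1591 per s.

0.159 per s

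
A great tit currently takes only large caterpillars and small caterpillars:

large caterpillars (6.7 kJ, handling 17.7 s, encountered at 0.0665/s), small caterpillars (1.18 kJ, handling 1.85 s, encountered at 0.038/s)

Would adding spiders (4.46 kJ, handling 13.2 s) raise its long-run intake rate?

On large caterpillars and small caterpillars alone, R = ΣλE/(1+Σλh) = 0.4904/2.247 = 0.2182 kJ/s.
spiders: E/h = 4.46/13.2 = 0.3379 kJ/s.
0.3379 > 0.2182, so adding spiders raises the average — include it.

Yes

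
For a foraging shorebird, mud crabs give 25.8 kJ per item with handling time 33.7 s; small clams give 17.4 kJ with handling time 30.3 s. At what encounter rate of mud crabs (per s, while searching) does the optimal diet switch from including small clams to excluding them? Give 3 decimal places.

0.089 per s

Drop small clams once their profitability E₂/h₂ falls below the rate achievable on mud crabs alone: E₂/h₂ = λE₁/(1 + λh₁).
Solve for λ: λE₁h₂ = E₂(1 + λh₁) → λ(E₁h₂ − E₂h₁) = E₂ → λ = E₂/(E₁h₂ − E₂h₁).
λ = 17.4/(25.8×30.3 − 17.4×33.7) = 17.4/195.4 = 0.08907 per s.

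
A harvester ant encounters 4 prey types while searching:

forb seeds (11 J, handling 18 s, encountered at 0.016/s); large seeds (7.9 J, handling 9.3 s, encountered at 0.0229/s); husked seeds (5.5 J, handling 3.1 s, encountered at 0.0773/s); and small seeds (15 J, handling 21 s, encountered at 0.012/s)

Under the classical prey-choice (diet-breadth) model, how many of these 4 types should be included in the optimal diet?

4

E/h in descending order: husked seeds 1.77, large seeds 0.849, small seeds 0.714, forb seeds 0.611 J/s. The optimal diet is the largest prefix of this list for which every included type satisfies E_i/h_i > R on the types above it.
Rate on top 1: 0.343. large seeds: 0.849 > 0.343 → include.
Rate on top 2: 0.4172. small seeds: 0.714 > 0.4172 → include.
Rate on top 3: 0.4611. forb seeds: 0.611 > 0.4611 → include.
Optimal diet: husked seeds, large seeds, small seeds, forb seeds — 4 of 4 types.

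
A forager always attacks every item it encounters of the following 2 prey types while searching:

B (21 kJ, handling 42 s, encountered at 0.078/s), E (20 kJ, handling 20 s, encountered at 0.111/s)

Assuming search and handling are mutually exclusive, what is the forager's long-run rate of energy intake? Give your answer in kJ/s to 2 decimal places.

0.59 kJ/s

R = (0.078×21 + 0.111×20) / (1 + 0.078×42 + 0.111×20) = 3.858/6.496 = 0.5939 kJ/s.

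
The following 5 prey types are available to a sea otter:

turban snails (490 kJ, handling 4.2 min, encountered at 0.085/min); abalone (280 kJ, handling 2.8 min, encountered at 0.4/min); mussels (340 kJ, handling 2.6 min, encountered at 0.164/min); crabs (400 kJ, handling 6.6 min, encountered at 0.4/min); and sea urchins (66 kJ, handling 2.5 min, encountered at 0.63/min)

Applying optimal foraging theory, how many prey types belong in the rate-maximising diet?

Profitabilities (E/h, kJ/min): mussels 131, turban snails 117, abalone 100, crabs 60.6, sea urchins 26.4. Add prey in this order while the next type's profitability exceeds the intake rate on those already taken.
Rate on top 1: 39.09. turban snails: 117 > 39.09 → include.
Rate on top 2: 54.62. abalone: 100 > 54.62 → include.
Rate on top 3: 72.13. crabs: 60.6 < 72.13 → exclude; stop.
Optimal diet: mussels, turban snails, abalone — 3 of 5 types.

3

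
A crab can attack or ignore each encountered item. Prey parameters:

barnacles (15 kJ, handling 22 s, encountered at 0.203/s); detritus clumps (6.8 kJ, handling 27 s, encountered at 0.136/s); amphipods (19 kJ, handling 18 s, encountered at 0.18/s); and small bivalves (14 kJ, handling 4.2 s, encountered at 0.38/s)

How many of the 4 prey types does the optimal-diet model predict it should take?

1

Rank by E/h (kJ/s): small bivalves 3.33, amphipods 1.06, barnacles 0.682, detritus clumps 0.252. Include each in turn until the next type's E/h falls below the running intake rate.
Rate on top 1: 2.049. amphipods: 1.06 < 2.049 → exclude; stop.
Optimal diet: small bivalves — 1 of 4 types.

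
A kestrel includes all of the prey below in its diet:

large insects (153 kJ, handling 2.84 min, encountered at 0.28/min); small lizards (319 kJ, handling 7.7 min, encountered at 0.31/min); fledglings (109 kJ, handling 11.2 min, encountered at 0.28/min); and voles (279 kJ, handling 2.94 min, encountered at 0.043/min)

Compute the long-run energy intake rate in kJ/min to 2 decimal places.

24.75 kJ/min

R = Σλ_iE_i / (1 + Σλ_ih_i)
Numerator: 0.28×153 + 0.31×319 + 0.28×109 + 0.043×279 = 184.2
Denominator: 1 + 0.28×2.84 + 0.31×7.7 + 0.28×11.2 + 0.043×2.94 = 7.445
R = 184.2/7.445 = 24.75 kJ/min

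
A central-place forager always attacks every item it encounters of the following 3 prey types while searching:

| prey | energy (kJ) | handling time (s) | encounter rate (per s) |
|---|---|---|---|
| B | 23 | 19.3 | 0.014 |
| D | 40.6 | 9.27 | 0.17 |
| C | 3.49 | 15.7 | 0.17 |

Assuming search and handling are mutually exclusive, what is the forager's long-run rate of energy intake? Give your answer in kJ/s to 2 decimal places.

1.42 kJ/s

R = (0.014×23 + 0.17×40.6 + 0.17×3.49) / (1 + 0.014×19.3 + 0.17×9.27 + 0.17×15.7) = 7.817/5.515 = 1.417 kJ/s.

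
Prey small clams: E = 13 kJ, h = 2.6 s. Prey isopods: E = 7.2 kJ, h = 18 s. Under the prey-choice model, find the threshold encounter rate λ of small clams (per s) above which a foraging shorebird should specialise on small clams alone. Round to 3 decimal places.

Drop isopods once their profitability E₂/h₂ falls below the rate achievable on small clams alone: E₂/h₂ = λE₁/(1 + λh₁).
Solve for λ: λE₁h₂ = E₂(1 + λh₁) → λ(E₁h₂ − E₂h₁) = E₂ → λ = E₂/(E₁h₂ − E₂h₁).
λ = 7.2/(13×18 − 7.2×2.6) = 7.2/215.3 = 0.03344 per s.

0.033 per s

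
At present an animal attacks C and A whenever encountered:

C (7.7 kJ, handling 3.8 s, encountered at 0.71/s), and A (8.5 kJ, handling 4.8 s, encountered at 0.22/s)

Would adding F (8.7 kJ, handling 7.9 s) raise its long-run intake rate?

Intake rate on the current diet: R = (0.71×7.7 + 0.22×8.5) / (1 + 0.71×3.8 + 0.22×4.8) = 7.337/4.754 = 1.543 kJ/s.
F: E/h = 8.7/7.9 = 1.101 kJ/s.
Since 1.101 < R, time spent handling F is better spent searching.

No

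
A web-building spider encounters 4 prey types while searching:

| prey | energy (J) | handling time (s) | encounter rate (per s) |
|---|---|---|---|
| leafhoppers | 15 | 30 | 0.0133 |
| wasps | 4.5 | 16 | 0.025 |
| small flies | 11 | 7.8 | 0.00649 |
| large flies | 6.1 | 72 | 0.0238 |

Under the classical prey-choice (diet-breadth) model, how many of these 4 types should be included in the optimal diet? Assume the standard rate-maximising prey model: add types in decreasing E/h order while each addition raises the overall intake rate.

E/h in descending order: small flies 1.41, leafhoppers 0.5, wasps 0.281, large flies 0.0847 J/s. The optimal diet is the largest prefix of this list for which every included type satisfies E_i/h_i > R on the types above it.
Rate on top 1: 0.06795. leafhoppers: 0.5 > 0.06795 → include.
Rate on top 2: 0.1869. wasps: 0.281 > 0.1869 → include.
Rate on top 3: 0.2073. large flies: 0.0847 < 0.2073 → exclude; stop.
Optimal diet: small flies, leafhoppers, wasps — 3 of 4 types.

3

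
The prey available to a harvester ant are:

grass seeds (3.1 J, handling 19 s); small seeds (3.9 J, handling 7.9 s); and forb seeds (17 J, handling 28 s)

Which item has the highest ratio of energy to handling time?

In descending order of E/h:
forb seeds: 17/28 = 0.607 J/s
small seeds: 3.9/7.9 = 0.494 J/s
grass seeds: 3.1/19 = 0.163 J/s

forb seeds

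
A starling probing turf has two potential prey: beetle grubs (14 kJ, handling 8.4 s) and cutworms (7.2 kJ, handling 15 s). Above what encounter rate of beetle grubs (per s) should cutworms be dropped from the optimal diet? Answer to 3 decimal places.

0.048 per s

At the threshold, the rate on beetle grubs alone equals the profitability of cutworms: λ·14/(1 + λ·8.4) = 7.2/15 = 0.48.
Rearranging, λ(14 − 0.48×8.4) = 0.48, so λ = 0.48/9.968 = 0.04815 per s.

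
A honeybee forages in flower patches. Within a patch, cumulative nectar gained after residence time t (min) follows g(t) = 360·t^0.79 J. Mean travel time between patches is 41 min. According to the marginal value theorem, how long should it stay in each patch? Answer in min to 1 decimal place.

154.2 min

Optimal t* satisfies g'(t*) = g(t*)/(T + t*).
g'(t) = 0.79·360·t^-0.21. Setting 0.79·360·t^-0.21 = 360·t^0.79/(41+t) gives 0.79(41+t) = t, so 0.21·t = 0.79×41.
t* = 0.79×41/0.21 = 154.2 min.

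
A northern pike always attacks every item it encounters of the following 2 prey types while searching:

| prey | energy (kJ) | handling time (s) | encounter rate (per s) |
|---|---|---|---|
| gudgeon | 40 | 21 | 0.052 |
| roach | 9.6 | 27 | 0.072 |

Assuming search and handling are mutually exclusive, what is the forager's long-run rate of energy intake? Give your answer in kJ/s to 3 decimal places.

0.687 kJ/s

R = (0.052×40 + 0.072×9.6) / (1 + 0.052×21 + 0.072×27) = 2.771/4.036 = 0.6866 kJ/s.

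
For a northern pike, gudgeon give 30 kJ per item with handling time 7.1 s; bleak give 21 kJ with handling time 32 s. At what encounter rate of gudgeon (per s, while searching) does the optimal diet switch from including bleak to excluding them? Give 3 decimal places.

0.026 per s

Drop bleak once their profitability E₂/h₂ falls below the rate achievable on gudgeon alone: E₂/h₂ = λE₁/(1 + λh₁).
Solve for λ: λE₁h₂ = E₂(1 + λh₁) → λ(E₁h₂ − E₂h₁) = E₂ → λ = E₂/(E₁h₂ − E₂h₁).
λ = 21/(30×32 − 21×7.1) = 21/810.9 = 0.0259 per s.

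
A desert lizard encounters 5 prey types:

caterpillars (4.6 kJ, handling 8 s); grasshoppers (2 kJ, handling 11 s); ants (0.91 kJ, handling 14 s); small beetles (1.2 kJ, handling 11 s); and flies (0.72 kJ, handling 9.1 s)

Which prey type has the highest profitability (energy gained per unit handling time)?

Profitability E/h (kJ/s): caterpillars = 4.6/8 = 0.575, grasshoppers = 2/11 = 0.182, ants = 0.91/14 = 0.065, small beetles = 1.2/11 = 0.109, flies = 0.72/9.1 = 0.0791.
Ranked: caterpillars > grasshoppers > small beetles > flies > ants.

caterpillars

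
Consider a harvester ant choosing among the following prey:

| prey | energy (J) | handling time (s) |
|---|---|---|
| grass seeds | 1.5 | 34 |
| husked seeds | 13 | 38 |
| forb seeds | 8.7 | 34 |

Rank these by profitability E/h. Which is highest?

husked seeds

Profitability E/h (J/s): grass seeds = 1.5/34 = 0.0441, husked seeds = 13/38 = 0.342, forb seeds = 8.7/34 = 0.256.
Ranked: husked seeds > forb seeds > grass seeds.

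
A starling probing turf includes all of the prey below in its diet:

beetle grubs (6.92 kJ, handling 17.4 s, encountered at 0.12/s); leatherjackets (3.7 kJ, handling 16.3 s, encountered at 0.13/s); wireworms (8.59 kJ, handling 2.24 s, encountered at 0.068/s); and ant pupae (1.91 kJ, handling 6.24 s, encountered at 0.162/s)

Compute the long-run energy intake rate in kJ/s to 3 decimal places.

0.346 kJ/s

Energy encountered per unit search time: 0.12×6.92 + 0.13×3.7 + 0.068×8.59 + 0.162×1.91 = 2.205 kJ/s.
Handling time per unit search time: 0.12×17.4 + 0.13×16.3 + 0.068×2.24 + 0.162×6.24 = 5.37.
Rate = 2.205/(1 + 5.37) = 0.3461 kJ/s.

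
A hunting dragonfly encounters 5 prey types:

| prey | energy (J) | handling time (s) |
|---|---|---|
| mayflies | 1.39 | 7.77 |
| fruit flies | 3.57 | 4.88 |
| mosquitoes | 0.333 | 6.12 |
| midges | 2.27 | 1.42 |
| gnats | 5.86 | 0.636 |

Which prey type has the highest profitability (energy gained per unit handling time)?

In descending order of E/h:
gnats: 5.86/0.636 = 9.21 J/s
midges: 2.27/1.42 = 1.6 J/s
fruit flies: 3.57/4.88 = 0.732 J/s
mayflies: 1.39/7.77 = 0.179 J/s
mosquitoes: 0.333/6.12 = 0.0544 J/s

gnats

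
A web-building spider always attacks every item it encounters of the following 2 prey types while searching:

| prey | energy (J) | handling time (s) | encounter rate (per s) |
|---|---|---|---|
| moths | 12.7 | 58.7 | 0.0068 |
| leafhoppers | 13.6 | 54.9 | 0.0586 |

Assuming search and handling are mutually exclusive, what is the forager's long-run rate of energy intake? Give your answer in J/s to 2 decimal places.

0.19 J/s

R = (0.0068×12.7 + 0.0586×13.6) / (1 + 0.0068×58.7 + 0.0586×54.9) = 0.8833/4.616 = 0.1913 J/s.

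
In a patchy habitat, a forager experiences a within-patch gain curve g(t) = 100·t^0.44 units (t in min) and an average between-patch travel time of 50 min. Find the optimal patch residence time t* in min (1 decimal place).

By the marginal value theorem, leave when the instantaneous gain rate g'(t) equals the habitat-wide average g(t)/(T + t).
g'(t) = 0.44·100·t^-0.56. Setting 0.44·100·t^-0.56 = 100·t^0.44/(50+t) gives 0.44(50+t) = t, so 0.56·t = 0.44×50.
t* = 0.44×50/0.56 = 39.29 min.

39.3 min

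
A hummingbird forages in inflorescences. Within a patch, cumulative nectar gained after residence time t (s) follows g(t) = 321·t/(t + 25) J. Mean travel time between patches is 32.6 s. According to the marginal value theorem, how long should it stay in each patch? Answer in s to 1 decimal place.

Optimal t* satisfies g'(t*) = g(t*)/(T + t*).
g'(t) = 321·25/(t + 25)². Setting 321·25/(t+25)² = 321t/[(t+25)(32.6+t)] gives 25(32.6+t) = t(t+25), so t² = 25×32.6 = 815.
t* = √815 = 28.55 s.

28.5 s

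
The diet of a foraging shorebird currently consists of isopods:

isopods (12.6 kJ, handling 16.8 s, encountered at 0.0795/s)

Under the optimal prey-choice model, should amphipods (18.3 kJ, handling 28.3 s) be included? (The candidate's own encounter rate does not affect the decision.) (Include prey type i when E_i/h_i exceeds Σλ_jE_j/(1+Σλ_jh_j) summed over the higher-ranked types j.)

Yes

Current rate: (0.0795×12.6)/(1 + 0.0795×16.8) = 0.4289 kJ/s.
Profitability of amphipods: 18.3/28.3 = 0.6466 kJ/s.
0.6466 > 0.4289, so adding amphipods raises the average — include it.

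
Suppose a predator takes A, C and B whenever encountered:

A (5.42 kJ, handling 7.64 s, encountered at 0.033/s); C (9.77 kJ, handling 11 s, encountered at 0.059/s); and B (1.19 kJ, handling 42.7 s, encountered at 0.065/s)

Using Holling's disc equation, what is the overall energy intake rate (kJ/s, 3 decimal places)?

Energy encountered per unit search time: 0.033×5.42 + 0.059×9.77 + 0.065×1.19 = 0.8326 kJ/s.
Handling time per unit search time: 0.033×7.64 + 0.059×11 + 0.065×42.7 = 3.677.
Rate = 0.8326/(1 + 3.677) = 0.178 kJ/s.

0.178 kJ/s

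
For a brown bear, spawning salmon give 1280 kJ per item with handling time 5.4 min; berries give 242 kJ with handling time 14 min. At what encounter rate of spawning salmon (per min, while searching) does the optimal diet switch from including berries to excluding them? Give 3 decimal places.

0.015 per min

The zero-one rule: include berries iff E₂/h₂ > λE₁/(1+λh₁). Equality gives the switch point.
λE₁h₂ = E₂ + λE₂h₁ ⇒ λ = E₂/(E₁h₂ − E₂h₁) = 242/(1.792e+04 − 1307) = 0.01457 per min.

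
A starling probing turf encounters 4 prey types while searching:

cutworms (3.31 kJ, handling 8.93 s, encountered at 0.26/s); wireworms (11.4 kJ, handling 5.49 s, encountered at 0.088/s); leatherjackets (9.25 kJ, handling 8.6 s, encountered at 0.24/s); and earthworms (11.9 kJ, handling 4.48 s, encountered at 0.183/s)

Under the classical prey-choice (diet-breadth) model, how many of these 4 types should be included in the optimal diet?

E/h in descending order: earthworms 2.66, wireworms 2.08, leatherjackets 1.08, cutworms 0.371 kJ/s. The optimal diet is the largest prefix of this list for which every included type satisfies E_i/h_i > R on the types above it.
Rate on top 1: 1.197. wireworms: 2.08 > 1.197 → include.
Rate on top 2: 1.381. leatherjackets: 1.08 < 1.381 → exclude; stop.
Optimal diet: earthworms, wireworms — 2 of 4 types.

2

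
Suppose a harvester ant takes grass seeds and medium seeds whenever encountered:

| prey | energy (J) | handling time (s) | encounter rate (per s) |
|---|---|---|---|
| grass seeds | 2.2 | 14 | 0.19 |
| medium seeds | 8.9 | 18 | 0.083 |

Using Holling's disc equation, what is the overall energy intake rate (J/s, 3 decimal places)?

Energy encountered per unit search time: 0.19×2.2 + 0.083×8.9 = 1.157 J/s.
Handling time per unit search time: 0.19×14 + 0.083×18 = 4.154.
Rate = 1.157/(1 + 4.154) = 0.2244 J/s.

0.224 J/s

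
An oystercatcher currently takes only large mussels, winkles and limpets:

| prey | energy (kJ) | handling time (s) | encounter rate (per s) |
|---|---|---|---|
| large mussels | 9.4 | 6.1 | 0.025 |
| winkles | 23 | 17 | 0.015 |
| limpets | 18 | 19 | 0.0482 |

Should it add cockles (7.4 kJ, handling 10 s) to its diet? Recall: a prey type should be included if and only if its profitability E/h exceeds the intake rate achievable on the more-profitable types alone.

Yes

On large mussels, winkles and limpets alone, R = ΣλE/(1+Σλh) = 1.448/2.323 = 0.6231 kJ/s.
cockles: E/h = 7.4/10 = 0.74 kJ/s.
Since 0.74 > R, including cockles increases the long-run rate.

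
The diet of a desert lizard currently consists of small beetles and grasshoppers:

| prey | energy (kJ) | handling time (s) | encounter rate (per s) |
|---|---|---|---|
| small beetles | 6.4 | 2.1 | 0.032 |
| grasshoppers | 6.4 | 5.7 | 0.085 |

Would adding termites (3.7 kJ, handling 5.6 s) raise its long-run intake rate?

Yes

Intake rate on the current diet: R = (0.032×6.4 + 0.085×6.4) / (1 + 0.032×2.1 + 0.085×5.7) = 0.7488/1.552 = 0.4826 kJ/s.
Profitability of termites: 3.7/5.6 = 0.6607 kJ/s.
0.6607 > 0.4826, so adding termites raises the average — include it.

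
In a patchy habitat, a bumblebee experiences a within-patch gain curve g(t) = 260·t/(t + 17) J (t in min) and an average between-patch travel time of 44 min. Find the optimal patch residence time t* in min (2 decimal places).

27.35 min

Optimal t* satisfies g'(t*) = g(t*)/(T + t*).
g'(t) = 260·17/(t + 17)². Setting 260·17/(t+17)² = 260t/[(t+17)(44+t)] gives 17(44+t) = t(t+17), so t² = 17×44 = 748.
t* = √748 = 27.35 min.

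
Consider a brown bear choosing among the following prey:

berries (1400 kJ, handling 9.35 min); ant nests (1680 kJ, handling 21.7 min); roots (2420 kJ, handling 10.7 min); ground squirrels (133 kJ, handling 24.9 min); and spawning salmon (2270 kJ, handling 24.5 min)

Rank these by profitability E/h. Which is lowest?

In descending order of E/h:
roots: 2420/10.7 = 226 kJ/min
berries: 1400/9.35 = 150 kJ/min
spawning salmon: 2270/24.5 = 92.7 kJ/min
ant nests: 1680/21.7 = 77.4 kJ/min
ground squirrels: 133/24.9 = 5.34 kJ/min

ground squirrels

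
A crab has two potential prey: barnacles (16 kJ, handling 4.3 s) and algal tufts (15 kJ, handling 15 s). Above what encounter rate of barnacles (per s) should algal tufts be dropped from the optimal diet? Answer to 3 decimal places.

0.085 per s

At the threshold, the rate on barnacles alone equals the profitability of algal tufts: λ·16/(1 + λ·4.3) = 15/15 = 1.
Rearranging, λ(16 − 1×4.3) = 1, so λ = 1/11.7 = 0.08547 per s.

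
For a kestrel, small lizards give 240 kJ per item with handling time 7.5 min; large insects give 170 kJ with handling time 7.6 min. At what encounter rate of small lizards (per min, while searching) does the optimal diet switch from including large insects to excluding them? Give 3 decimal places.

Drop large insects once their profitability E₂/h₂ falls below the rate achievable on small lizards alone: E₂/h₂ = λE₁/(1 + λh₁).
Solve for λ: λE₁h₂ = E₂(1 + λh₁) → λ(E₁h₂ − E₂h₁) = E₂ → λ = E₂/(E₁h₂ − E₂h₁).
λ = 170/(240×7.6 − 170×7.5) = 170/549 = 0.3097 per min.

0.310 per min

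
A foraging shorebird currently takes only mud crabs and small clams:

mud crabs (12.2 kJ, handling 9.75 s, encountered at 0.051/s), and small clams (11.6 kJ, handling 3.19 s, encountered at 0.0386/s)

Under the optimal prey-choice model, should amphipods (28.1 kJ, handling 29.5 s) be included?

Current rate: (0.051×12.2 + 0.0386×11.6)/(1 + 0.051×9.75 + 0.0386×3.19) = 0.6603 kJ/s.
amphipods: E/h = 28.1/29.5 = 0.9525 kJ/s.
Since 0.9525 > R, including amphipods increases the long-run rate.

Yes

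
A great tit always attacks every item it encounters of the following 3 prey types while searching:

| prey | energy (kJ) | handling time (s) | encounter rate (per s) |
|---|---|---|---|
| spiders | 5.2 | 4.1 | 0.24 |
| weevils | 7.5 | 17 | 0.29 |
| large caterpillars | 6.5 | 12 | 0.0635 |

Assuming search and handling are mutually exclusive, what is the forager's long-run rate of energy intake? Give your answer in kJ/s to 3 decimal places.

Energy encountered per unit search time: 0.24×5.2 + 0.29×7.5 + 0.0635×6.5 = 3.836 kJ/s.
Handling time per unit search time: 0.24×4.1 + 0.29×17 + 0.0635×12 = 6.676.
Rate = 3.836/(1 + 6.676) = 0.4997 kJ/s.

0.500 kJ/s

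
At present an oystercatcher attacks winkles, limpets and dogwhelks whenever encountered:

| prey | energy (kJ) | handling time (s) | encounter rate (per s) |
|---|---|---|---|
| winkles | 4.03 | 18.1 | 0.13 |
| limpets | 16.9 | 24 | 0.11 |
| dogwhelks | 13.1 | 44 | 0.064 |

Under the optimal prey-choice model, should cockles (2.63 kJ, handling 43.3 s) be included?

On winkles, limpets and dogwhelks alone, R = ΣλE/(1+Σλh) = 3.221/8.809 = 0.3657 kJ/s.
Profitability of cockles: 2.63/43.3 = 0.06074 kJ/s.
Since 0.06074 < R, time spent handling cockles is better spent searching.

No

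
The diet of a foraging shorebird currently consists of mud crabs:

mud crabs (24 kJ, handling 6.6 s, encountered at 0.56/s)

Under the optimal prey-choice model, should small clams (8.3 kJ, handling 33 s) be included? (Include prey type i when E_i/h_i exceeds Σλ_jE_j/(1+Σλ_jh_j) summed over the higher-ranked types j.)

No

Current rate: (0.56×24)/(1 + 0.56×6.6) = 2.862 kJ/s.
Profitability of small clams: 8.3/33 = 0.2515 kJ/s.
Since 0.2515 < R, time spent handling small clams is better spent searching.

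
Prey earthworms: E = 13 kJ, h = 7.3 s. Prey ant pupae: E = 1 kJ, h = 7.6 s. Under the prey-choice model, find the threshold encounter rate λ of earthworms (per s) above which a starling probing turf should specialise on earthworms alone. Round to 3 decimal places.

0.011 per s

The zero-one rule: include ant pupae iff E₂/h₂ > λE₁/(1+λh₁). Equality gives the switch point.
λE₁h₂ = E₂ + λE₂h₁ ⇒ λ = E₂/(E₁h₂ − E₂h₁) = 1/(98.8 − 7.3) = 0.01093 per s.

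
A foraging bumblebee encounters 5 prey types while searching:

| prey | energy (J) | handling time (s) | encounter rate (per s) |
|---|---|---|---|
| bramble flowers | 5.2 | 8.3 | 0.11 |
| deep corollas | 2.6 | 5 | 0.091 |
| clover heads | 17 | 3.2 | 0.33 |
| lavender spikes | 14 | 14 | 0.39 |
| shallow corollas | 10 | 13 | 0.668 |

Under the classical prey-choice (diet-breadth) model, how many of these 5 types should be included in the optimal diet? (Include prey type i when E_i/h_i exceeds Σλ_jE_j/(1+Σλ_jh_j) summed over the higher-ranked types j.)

Rank by E/h (J/s): clover heads 5.31, lavender spikes 1, shallow corollas 0.769, bramble flowers 0.627, deep corollas 0.52. Include each in turn until the next type's E/h falls below the running intake rate.
Rate on top 1: 2.729. lavender spikes: 1 < 2.729 → exclude; stop.
Optimal diet: clover heads — 1 of 5 types.

1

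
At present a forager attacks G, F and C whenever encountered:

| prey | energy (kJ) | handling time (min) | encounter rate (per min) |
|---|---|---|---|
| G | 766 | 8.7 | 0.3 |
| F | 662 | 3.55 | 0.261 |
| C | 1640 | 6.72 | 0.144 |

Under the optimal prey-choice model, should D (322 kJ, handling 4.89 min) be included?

No

On G, F and C alone, R = ΣλE/(1+Σλh) = 638.7/5.504 = 116 kJ/min.
Profitability of D: 322/4.89 = 65.85 kJ/min.
65.85 < 116, so adding D would lower the average — exclude it.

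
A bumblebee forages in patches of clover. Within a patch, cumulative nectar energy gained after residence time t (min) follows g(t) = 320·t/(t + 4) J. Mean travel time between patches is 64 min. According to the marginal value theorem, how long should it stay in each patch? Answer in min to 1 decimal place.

By the marginal value theorem, leave when the instantaneous gain rate g'(t) equals the habitat-wide average g(t)/(T + t).
g'(t) = 320·4/(t + 4)². Setting 320·4/(t+4)² = 320t/[(t+4)(64+t)] gives 4(64+t) = t(t+4), so t² = 4×64 = 256.
t* = √256 = 16 min.

16.0 min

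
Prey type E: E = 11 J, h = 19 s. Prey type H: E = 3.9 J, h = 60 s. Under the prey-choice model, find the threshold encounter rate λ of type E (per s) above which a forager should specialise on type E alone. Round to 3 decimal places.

0.007 per s

At the threshold, the rate on type E alone equals the profitability of type H: λ·11/(1 + λ·19) = 3.9/60 = 0.065.
Rearranging, λ(11 − 0.065×19) = 0.065, so λ = 0.065/9.765 = 0.006656 per s.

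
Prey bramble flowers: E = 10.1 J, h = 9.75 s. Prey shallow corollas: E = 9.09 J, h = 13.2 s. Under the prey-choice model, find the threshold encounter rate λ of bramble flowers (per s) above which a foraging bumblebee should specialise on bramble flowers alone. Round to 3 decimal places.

The zero-one rule: include shallow corollas iff E₂/h₂ > λE₁/(1+λh₁). Equality gives the switch point.
λE₁h₂ = E₂ + λE₂h₁ ⇒ λ = E₂/(E₁h₂ − E₂h₁) = 9.09/(133.3 − 88.63) = 0.2034 per s.

0.203 per s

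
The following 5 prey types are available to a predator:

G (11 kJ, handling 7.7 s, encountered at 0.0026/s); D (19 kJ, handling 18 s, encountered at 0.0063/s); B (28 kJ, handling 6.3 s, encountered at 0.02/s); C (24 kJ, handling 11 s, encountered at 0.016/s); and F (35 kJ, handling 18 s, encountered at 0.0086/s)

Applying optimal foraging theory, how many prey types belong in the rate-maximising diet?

5

Rank by E/h (kJ/s): B 4.44, C 2.18, F 1.94, G 1.43, D 1.06. Include each in turn until the next type's E/h falls below the running intake rate.
Rate on top 1: 0.4973. C: 2.18 > 0.4973 → include.
Rate on top 2: 0.725. F: 1.94 > 0.725 → include.
Rate on top 3: 0.8546. G: 1.43 > 0.8546 → include.
Rate on top 4: 0.8624. D: 1.06 > 0.8624 → include.
Optimal diet: B, C, F, G, D — 5 of 5 types.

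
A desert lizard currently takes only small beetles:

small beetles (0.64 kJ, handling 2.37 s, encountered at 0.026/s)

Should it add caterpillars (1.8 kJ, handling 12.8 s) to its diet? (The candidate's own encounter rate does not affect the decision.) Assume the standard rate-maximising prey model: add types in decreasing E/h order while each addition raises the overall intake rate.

Yes

Current rate: (0.026×0.64)/(1 + 0.026×2.37) = 0.01567 kJ/s.
caterpillars: E/h = 1.8/12.8 = 0.1406 kJ/s.
Since 0.1406 > R, including caterpillars increases the long-run rate.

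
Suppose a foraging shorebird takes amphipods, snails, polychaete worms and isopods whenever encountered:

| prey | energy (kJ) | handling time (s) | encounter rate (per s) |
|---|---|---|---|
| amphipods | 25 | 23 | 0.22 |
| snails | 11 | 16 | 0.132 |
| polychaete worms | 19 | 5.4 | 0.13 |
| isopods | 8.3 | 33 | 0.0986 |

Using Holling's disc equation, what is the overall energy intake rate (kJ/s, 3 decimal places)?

Energy encountered per unit search time: 0.22×25 + 0.132×11 + 0.13×19 + 0.0986×8.3 = 10.24 kJ/s.
Handling time per unit search time: 0.22×23 + 0.132×16 + 0.13×5.4 + 0.0986×33 = 11.13.
Rate = 10.24/(1 + 11.13) = 0.8444 kJ/s.

0.844 kJ/s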